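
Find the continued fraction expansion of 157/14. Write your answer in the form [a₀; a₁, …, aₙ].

[11; 4, 1, 2]

Apply division with remainder until the remainder is 0:
⌊157/14⌋ = 11, remainder 3
⌊14/3⌋ = 4, remainder 2
⌊3/2⌋ = 1, remainder 1
⌊2/1⌋ = 2, remainder 0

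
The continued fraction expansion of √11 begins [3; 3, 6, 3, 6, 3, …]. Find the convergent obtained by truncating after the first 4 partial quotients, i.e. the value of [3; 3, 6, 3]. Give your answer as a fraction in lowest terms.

a_0 = 3: 3/1
a_1 = 3: 10/3
a_2 = 6: 63/19
a_3 = 3: 199/60

199/60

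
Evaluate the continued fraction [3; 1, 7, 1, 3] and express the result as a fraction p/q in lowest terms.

136/35

Use the convergent recurrence hₖ = aₖ·hₖ₋₁ + hₖ₋₂ (and likewise for the denominators kₖ):
a_0 = 3: 3/1
a_1 = 1: 4/1
a_2 = 7: 31/8
a_3 = 1: 35/9
a_4 = 3: 136/35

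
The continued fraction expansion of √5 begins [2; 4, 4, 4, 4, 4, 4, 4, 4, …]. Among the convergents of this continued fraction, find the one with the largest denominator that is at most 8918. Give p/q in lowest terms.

a_0 = 2: 2/1  (≤ bound)
a_1 = 4: 9/4  (≤ bound)
a_2 = 4: 38/17  (≤ bound)
a_3 = 4: 161/72  (≤ bound)
a_4 = 4: 682/305  (≤ bound)
a_5 = 4: 2889/1292  (≤ bound)
a_6 = 4: 12238/5473  (≤ bound)
a_7 = 4: 51841/23184  (> 8918, stop)

12238/5473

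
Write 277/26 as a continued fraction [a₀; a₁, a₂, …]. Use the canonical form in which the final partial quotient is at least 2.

Run the Euclidean algorithm, recording each quotient:
277 ÷ 26 → quotient 10, remainder 17
26 ÷ 17 → quotient 1, remainder 9
17 ÷ 9 → quotient 1, remainder 8
9 ÷ 8 → quotient 1, remainder 1
8 ÷ 1 → quotient 8, remainder 0

[10; 1, 1, 1, 8]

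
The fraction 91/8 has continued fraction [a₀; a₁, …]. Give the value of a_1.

2

91 ÷ 8 → quotient 11, remainder 3
8 ÷ 3 → quotient 2, remainder 2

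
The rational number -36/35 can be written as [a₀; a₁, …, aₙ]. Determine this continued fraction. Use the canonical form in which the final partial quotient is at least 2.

-36 = -2·35 + 34, so a_0 = -2
35 = 1·34 + 1, so a_1 = 1
34 = 34·1 + 0, so a_2 = 34

[-2; 1, 34]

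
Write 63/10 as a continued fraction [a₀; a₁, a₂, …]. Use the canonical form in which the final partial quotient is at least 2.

Run the Euclidean algorithm, recording each quotient:
63 ÷ 10 → quotient 6, remainder 3
10 ÷ 3 → quotient 3, remainder 1
3 ÷ 1 → quotient 3, remainder 0

[6; 3, 3]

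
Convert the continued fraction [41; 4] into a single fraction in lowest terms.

Build up convergents one term at a time:
a_0 = 41: 41/1
a_1 = 4: 165/4

165/4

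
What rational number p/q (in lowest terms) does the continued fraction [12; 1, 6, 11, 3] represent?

3099/241

Work from the innermost term outward:
Start with 3.
11 + 1/(3/1) = 11 + 1/3 = 34/3
6 + 1/(34/3) = 6 + 3/34 = 207/34
1 + 1/(207/34) = 1 + 34/207 = 241/207
12 + 1/(241/207) = 12 + 207/241 = 3099/241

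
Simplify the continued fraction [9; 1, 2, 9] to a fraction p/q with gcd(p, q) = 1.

271/28

Use the convergent recurrence hₖ = aₖ·hₖ₋₁ + hₖ₋₂ (and likewise for the denominators kₖ):
a_0 = 9: 9/1
a_1 = 1: 10/1
a_2 = 2: 29/3
a_3 = 9: 271/28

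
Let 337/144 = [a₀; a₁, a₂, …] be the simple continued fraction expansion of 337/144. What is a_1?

2

337 ÷ 144 → quotient 2, remainder 49
144 ÷ 49 → quotient 2, remainder 46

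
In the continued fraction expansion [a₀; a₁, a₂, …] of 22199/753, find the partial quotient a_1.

2

22199 = 29·753 + 362, so a_0 = 29
753 = 2·362 + 29, so a_1 = 2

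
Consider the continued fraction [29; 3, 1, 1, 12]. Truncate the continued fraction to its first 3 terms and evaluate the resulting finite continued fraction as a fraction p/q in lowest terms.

117/4

Use the convergent recurrence hₖ = aₖ·hₖ₋₁ + hₖ₋₂ (and likewise for the denominators kₖ):
a_0 = 29: 29/1
a_1 = 3: 88/3
a_2 = 1: 117/4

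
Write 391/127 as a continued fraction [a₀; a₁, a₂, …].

391 ÷ 127 → quotient 3, remainder 10
127 ÷ 10 → quotient 12, remainder 7
10 ÷ 7 → quotient 1, remainder 3
7 ÷ 3 → quotient 2, remainder 1
3 ÷ 1 → quotient 3, remainder 0

[3; 12, 1, 2, 3]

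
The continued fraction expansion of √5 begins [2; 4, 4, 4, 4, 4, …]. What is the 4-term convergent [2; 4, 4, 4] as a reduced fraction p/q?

Build up convergents one term at a time:
a_0 = 2: 2/1
a_1 = 4: 9/4
a_2 = 4: 38/17
a_3 = 4: 161/72

161/72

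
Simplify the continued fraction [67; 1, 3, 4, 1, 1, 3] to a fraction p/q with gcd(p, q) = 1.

Compute successive convergents:
a_0 = 67: 67/1
a_1 = 1: 68/1
a_2 = 3: 271/4
a_3 = 4: 1152/17
a_4 = 1: 1423/21
a_5 = 1: 2575/38
a_6 = 3: 9148/135

9148/135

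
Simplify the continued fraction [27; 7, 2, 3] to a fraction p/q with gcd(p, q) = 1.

1411/52

Collapse the nested fraction from the inside out:
Start with 3.
2 + 1/(3/1) = 2 + 1/3 = 7/3
7 + 1/(7/3) = 7 + 3/7 = 52/7
27 + 1/(52/7) = 27 + 7/52 = 1411/52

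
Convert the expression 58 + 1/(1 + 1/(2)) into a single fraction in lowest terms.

a_0 = 58: 58/1
a_1 = 1: 59/1
a_2 = 2: 176/3

176/3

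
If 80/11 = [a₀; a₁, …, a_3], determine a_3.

2

80 ÷ 11 → quotient 7, remainder 3
11 ÷ 3 → quotient 3, remainder 2
3 ÷ 2 → quotient 1, remainder 1
2 ÷ 1 → quotient 2, remainder 0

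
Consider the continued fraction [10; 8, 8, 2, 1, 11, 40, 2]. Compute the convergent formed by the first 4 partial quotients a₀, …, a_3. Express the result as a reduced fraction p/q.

1397/138

a_0 = 10: 10/1
a_1 = 8: 81/8
a_2 = 8: 658/65
a_3 = 2: 1397/138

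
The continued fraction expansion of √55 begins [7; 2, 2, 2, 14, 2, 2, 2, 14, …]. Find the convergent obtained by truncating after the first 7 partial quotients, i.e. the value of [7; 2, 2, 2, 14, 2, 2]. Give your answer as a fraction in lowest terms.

a_0 = 7: 7/1
a_1 = 2: 15/2
a_2 = 2: 37/5
a_3 = 2: 89/12
a_4 = 14: 1283/173
a_5 = 2: 2655/358
a_6 = 2: 6593/889

6593/889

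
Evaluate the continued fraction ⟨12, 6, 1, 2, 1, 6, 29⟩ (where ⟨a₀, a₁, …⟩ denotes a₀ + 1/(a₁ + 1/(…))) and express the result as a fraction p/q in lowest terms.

64447/5305

Start with 29.
6 + 1/(29/1) = 6 + 1/29 = 175/29
1 + 1/(175/29) = 1 + 29/175 = 204/175
2 + 1/(204/175) = 2 + 175/204 = 583/204
1 + 1/(583/204) = 1 + 204/583 = 787/583
6 + 1/(787/583) = 6 + 583/787 = 5305/787
12 + 1/(5305/787) = 12 + 787/5305 = 64447/5305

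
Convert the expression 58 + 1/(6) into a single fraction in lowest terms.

349/6

Start with 6.
58 + 1/(6/1) = 58 + 1/6 = 349/6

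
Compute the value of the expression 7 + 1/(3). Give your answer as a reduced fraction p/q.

22/3

Start with 3.
7 + 1/(3/1) = 7 + 1/3 = 22/3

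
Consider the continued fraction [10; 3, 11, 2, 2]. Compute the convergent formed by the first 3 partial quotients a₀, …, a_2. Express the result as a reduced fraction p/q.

351/34

Start with 11.
3 + 1/(11/1) = 3 + 1/11 = 34/11
10 + 1/(34/11) = 10 + 11/34 = 351/34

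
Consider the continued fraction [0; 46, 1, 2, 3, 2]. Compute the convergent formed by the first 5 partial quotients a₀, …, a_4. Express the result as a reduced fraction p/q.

Start with 3.
2 + 1/(3/1) = 2 + 1/3 = 7/3
1 + 1/(7/3) = 1 + 3/7 = 10/7
46 + 1/(10/7) = 46 + 7/10 = 467/10
0 + 1/(467/10) = 0 + 10/467 = 10/467

10/467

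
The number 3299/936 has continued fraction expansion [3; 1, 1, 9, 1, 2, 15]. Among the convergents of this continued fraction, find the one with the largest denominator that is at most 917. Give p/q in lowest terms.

a_0 = 3: 3/1  (≤ bound)
a_1 = 1: 4/1  (≤ bound)
a_2 = 1: 7/2  (≤ bound)
a_3 = 9: 67/19  (≤ bound)
a_4 = 1: 74/21  (≤ bound)
a_5 = 2: 215/61  (≤ bound)
a_6 = 15: 3299/936  (> 917, stop)

215/61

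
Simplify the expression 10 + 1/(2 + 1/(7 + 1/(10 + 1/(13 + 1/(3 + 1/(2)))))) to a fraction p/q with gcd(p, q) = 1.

149062/14241

Start with 2.
3 + 1/(2/1) = 3 + 1/2 = 7/2
13 + 1/(7/2) = 13 + 2/7 = 93/7
10 + 1/(93/7) = 10 + 7/93 = 937/93
7 + 1/(937/93) = 7 + 93/937 = 6652/937
2 + 1/(6652/937) = 2 + 937/6652 = 14241/6652
10 + 1/(14241/6652) = 10 + 6652/14241 = 149062/14241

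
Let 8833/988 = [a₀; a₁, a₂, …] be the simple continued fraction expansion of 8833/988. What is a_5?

Apply division with remainder until the remainder is 0:
8833 ÷ 988 → quotient 8, remainder 929
988 ÷ 929 → quotient 1, remainder 59
929 ÷ 59 → quotient 15, remainder 44
59 ÷ 44 → quotient 1, remainder 15
44 ÷ 15 → quotient 2, remainder 14
15 ÷ 14 → quotient 1, remainder 1

1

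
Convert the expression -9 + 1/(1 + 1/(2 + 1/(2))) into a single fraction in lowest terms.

Start with 2.
2 + 1/(2/1) = 2 + 1/2 = 5/2
1 + 1/(5/2) = 1 + 2/5 = 7/5
-9 + 1/(7/5) = -9 + 5/7 = -58/7

-58/7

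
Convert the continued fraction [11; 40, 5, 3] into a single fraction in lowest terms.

a_0 = 11: 11/1
a_1 = 40: 441/40
a_2 = 5: 2216/201
a_3 = 3: 7089/643

7089/643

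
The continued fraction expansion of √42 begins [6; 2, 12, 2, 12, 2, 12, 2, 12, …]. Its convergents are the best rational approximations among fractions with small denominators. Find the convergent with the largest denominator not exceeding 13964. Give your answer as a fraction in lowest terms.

List convergents until the denominator exceeds the bound:
a_0 = 6: 6/1  (≤ bound)
a_1 = 2: 13/2  (≤ bound)
a_2 = 12: 162/25  (≤ bound)
a_3 = 2: 337/52  (≤ bound)
a_4 = 12: 4206/649  (≤ bound)
a_5 = 2: 8749/1350  (≤ bound)
a_6 = 12: 109194/16849  (> 13964, stop)

8749/1350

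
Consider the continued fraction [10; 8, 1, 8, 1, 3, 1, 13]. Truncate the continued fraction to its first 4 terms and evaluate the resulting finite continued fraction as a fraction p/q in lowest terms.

809/80

a_0 = 10: 10/1
a_1 = 8: 81/8
a_2 = 1: 91/9
a_3 = 8: 809/80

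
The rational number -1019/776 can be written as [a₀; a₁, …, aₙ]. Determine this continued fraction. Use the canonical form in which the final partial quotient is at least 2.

[-2; 1, 2, 5, 5, 1, 7]

-1019 = -2·776 + 533, so a_0 = -2
776 = 1·533 + 243, so a_1 = 1
533 = 2·243 + 47, so a_2 = 2
243 = 5·47 + 8, so a_3 = 5
47 = 5·8 + 7, so a_4 = 5
8 = 1·7 + 1, so a_5 = 1
7 = 7·1 + 0, so a_6 = 7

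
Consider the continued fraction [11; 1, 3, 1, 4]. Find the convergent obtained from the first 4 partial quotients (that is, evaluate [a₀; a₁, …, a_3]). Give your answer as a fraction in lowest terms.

59/5

Compute successive convergents:
a_0 = 11: 11/1
a_1 = 1: 12/1
a_2 = 3: 47/4
a_3 = 1: 59/5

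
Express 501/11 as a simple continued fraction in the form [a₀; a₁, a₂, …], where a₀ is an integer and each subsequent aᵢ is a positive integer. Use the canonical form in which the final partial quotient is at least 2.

[45; 1, 1, 5]

⌊501/11⌋ = 45, remainder 6
⌊11/6⌋ = 1, remainder 5
⌊6/5⌋ = 1, remainder 1
⌊5/1⌋ = 5, remainder 0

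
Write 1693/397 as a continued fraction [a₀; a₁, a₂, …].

1693 ÷ 397 → quotient 4, remainder 105
397 ÷ 105 → quotient 3, remainder 82
105 ÷ 82 → quotient 1, remainder 23
82 ÷ 23 → quotient 3, remainder 13
23 ÷ 13 → quotient 1, remainder 10
13 ÷ 10 → quotient 1, remainder 3
10 ÷ 3 → quotient 3, remainder 1
3 ÷ 1 → quotient 3, remainder 0

[4; 3, 1, 3, 1, 1, 3, 3]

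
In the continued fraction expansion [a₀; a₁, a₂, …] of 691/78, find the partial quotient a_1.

1

691 ÷ 78 → quotient 8, remainder 67
78 ÷ 67 → quotient 1, remainder 11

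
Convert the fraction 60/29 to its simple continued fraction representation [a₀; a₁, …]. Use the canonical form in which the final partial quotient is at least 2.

[2; 14, 2]

⌊60/29⌋ = 2, remainder 2
⌊29/2⌋ = 14, remainder 1
⌊2/1⌋ = 2, remainder 0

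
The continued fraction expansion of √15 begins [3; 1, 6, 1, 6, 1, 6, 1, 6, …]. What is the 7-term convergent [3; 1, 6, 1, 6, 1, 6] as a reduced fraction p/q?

Build up convergents one term at a time:
a_0 = 3: 3/1
a_1 = 1: 4/1
a_2 = 6: 27/7
a_3 = 1: 31/8
a_4 = 6: 213/55
a_5 = 1: 244/63
a_6 = 6: 1677/433

1677/433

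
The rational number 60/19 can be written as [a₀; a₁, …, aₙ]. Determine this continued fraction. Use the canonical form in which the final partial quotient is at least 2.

60 = 3·19 + 3, so a_0 = 3
19 = 6·3 + 1, so a_1 = 6
3 = 3·1 + 0, so a_2 = 3

[3; 6, 3]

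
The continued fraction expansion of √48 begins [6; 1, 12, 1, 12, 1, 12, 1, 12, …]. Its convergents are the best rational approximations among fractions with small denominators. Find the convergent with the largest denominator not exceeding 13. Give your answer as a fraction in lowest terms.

90/13

a_0 = 6: 6/1  (≤ bound)
a_1 = 1: 7/1  (≤ bound)
a_2 = 12: 90/13  (≤ bound)
a_3 = 1: 97/14  (> 13, stop)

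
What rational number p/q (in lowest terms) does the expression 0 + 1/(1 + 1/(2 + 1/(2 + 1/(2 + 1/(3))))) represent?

Work from the innermost term outward:
Start with 3.
2 + 1/(3/1) = 2 + 1/3 = 7/3
2 + 1/(7/3) = 2 + 3/7 = 17/7
2 + 1/(17/7) = 2 + 7/17 = 41/17
1 + 1/(41/17) = 1 + 17/41 = 58/41
0 + 1/(58/41) = 0 + 41/58 = 41/58

41/58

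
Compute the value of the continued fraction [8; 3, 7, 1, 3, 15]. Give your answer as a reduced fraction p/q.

Use the convergent recurrence hₖ = aₖ·hₖ₋₁ + hₖ₋₂ (and likewise for the denominators kₖ):
a_0 = 8: 8/1
a_1 = 3: 25/3
a_2 = 7: 183/22
a_3 = 1: 208/25
a_4 = 3: 807/97
a_5 = 15: 12313/1480

12313/1480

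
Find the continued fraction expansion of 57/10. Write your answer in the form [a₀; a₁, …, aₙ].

[5; 1, 2, 3]

Repeatedly divide and take the remainder:
57 = 5·10 + 7, so a_0 = 5
10 = 1·7 + 3, so a_1 = 1
7 = 2·3 + 1, so a_2 = 2
3 = 3·1 + 0, so a_3 = 3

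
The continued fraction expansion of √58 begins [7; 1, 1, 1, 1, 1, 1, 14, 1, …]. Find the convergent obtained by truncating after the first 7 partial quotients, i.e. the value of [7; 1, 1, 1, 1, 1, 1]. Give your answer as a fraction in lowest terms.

Build up convergents one term at a time:
a_0 = 7: 7/1
a_1 = 1: 8/1
a_2 = 1: 15/2
a_3 = 1: 23/3
a_4 = 1: 38/5
a_5 = 1: 61/8
a_6 = 1: 99/13

99/13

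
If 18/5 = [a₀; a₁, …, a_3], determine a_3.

2

Run the Euclidean algorithm, recording each quotient:
18 ÷ 5 → quotient 3, remainder 3
5 ÷ 3 → quotient 1, remainder 2
3 ÷ 2 → quotient 1, remainder 1
2 ÷ 1 → quotient 2, remainder 0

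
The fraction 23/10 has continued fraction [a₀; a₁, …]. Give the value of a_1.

3

23 ÷ 10 → quotient 2, remainder 3
10 ÷ 3 → quotient 3, remainder 1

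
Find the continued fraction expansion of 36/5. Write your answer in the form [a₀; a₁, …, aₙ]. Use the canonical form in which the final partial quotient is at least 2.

36 = 7·5 + 1, so a_0 = 7
5 = 5·1 + 0, so a_1 = 5

[7; 5]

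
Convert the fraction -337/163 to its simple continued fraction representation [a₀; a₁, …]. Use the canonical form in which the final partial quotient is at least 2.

[-3; 1, 13, 1, 4, 2]

-337 = -3·163 + 152, so a_0 = -3
163 = 1·152 + 11, so a_1 = 1
152 = 13·11 + 9, so a_2 = 13
11 = 1·9 + 2, so a_3 = 1
9 = 4·2 + 1, so a_4 = 4
2 = 2·1 + 0, so a_5 = 2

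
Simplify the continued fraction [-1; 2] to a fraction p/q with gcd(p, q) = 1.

a_0 = -1: -1/1
a_1 = 2: -1/2

-1/2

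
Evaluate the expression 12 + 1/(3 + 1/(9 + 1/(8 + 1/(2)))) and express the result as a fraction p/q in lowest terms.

5939/482

a_0 = 12: 12/1
a_1 = 3: 37/3
a_2 = 9: 345/28
a_3 = 8: 2797/227
a_4 = 2: 5939/482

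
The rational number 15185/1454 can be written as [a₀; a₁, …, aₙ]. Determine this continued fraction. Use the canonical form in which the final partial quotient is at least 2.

15185 ÷ 1454 → quotient 10, remainder 645
1454 ÷ 645 → quotient 2, remainder 164
645 ÷ 164 → quotient 3, remainder 153
164 ÷ 153 → quotient 1, remainder 11
153 ÷ 11 → quotient 13, remainder 10
11 ÷ 10 → quotient 1, remainder 1
10 ÷ 1 → quotient 10, remainder 0

[10; 2, 3, 1, 13, 1, 10]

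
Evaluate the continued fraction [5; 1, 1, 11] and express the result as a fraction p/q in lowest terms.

127/23

Build up convergents one term at a time:
a_0 = 5: 5/1
a_1 = 1: 6/1
a_2 = 1: 11/2
a_3 = 11: 127/23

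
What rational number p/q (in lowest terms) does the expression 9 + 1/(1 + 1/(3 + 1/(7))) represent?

283/29

Work from the innermost term outward:
Start with 7.
3 + 1/(7/1) = 3 + 1/7 = 22/7
1 + 1/(22/7) = 1 + 7/22 = 29/22
9 + 1/(29/22) = 9 + 22/29 = 283/29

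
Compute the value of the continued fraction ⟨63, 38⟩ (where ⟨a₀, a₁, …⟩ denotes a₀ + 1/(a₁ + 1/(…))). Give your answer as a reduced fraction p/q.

2395/38

Start with 38.
63 + 1/(38/1) = 63 + 1/38 = 2395/38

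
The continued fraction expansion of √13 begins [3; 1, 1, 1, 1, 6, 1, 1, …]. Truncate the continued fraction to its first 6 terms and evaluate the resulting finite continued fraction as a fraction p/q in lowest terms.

Start with 6.
1 + 1/(6/1) = 1 + 1/6 = 7/6
1 + 1/(7/6) = 1 + 6/7 = 13/7
1 + 1/(13/7) = 1 + 7/13 = 20/13
1 + 1/(20/13) = 1 + 13/20 = 33/20
3 + 1/(33/20) = 3 + 20/33 = 119/33

119/33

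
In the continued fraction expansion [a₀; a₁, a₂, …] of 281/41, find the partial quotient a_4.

Apply division with remainder until the remainder is 0:
⌊281/41⌋ = 6, remainder 35
⌊41/35⌋ = 1, remainder 6
⌊35/6⌋ = 5, remainder 5
⌊6/5⌋ = 1, remainder 1
⌊5/1⌋ = 5, remainder 0

5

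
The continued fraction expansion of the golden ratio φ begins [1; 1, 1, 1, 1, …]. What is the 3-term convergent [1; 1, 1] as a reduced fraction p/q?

a_0 = 1: 1/1
a_1 = 1: 2/1
a_2 = 1: 3/2

3/2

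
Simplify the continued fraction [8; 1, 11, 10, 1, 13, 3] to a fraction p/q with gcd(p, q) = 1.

50677/5683

a_0 = 8: 8/1
a_1 = 1: 9/1
a_2 = 11: 107/12
a_3 = 10: 1079/121
a_4 = 1: 1186/133
a_5 = 13: 16497/1850
a_6 = 3: 50677/5683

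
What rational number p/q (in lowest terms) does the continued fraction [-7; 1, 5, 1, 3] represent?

Collapse the nested fraction from the inside out:
Start with 3.
1 + 1/(3/1) = 1 + 1/3 = 4/3
5 + 1/(4/3) = 5 + 3/4 = 23/4
1 + 1/(23/4) = 1 + 4/23 = 27/23
-7 + 1/(27/23) = -7 + 23/27 = -166/27

-166/27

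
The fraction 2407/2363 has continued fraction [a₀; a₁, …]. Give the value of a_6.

1

Run the Euclidean algorithm, recording each quotient:
2407 = 1·2363 + 44, so a_0 = 1
2363 = 53·44 + 31, so a_1 = 53
44 = 1·31 + 13, so a_2 = 1
31 = 2·13 + 5, so a_3 = 2
13 = 2·5 + 3, so a_4 = 2
5 = 1·3 + 2, so a_5 = 1
3 = 1·2 + 1, so a_6 = 1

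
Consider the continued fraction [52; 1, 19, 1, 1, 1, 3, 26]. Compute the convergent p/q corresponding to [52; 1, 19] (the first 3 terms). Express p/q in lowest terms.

Build up convergents one term at a time:
a_0 = 52: 52/1
a_1 = 1: 53/1
a_2 = 19: 1059/20

1059/20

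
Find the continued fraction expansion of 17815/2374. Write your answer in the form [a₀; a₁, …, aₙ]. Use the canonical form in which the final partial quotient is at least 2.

[7; 1, 1, 58, 1, 5, 1, 2]

⌊17815/2374⌋ = 7, remainder 1197
⌊2374/1197⌋ = 1, remainder 1177
⌊1197/1177⌋ = 1, remainder 20
⌊1177/20⌋ = 58, remainder 17
⌊20/17⌋ = 1, remainder 3
⌊17/3⌋ = 5, remainder 2
⌊3/2⌋ = 1, remainder 1
⌊2/1⌋ = 2, remainder 0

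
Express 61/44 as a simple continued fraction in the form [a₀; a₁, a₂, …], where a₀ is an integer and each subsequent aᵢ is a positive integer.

[1; 2, 1, 1, 2, 3]

61 ÷ 44 → quotient 1, remainder 17
44 ÷ 17 → quotient 2, remainder 10
17 ÷ 10 → quotient 1, remainder 7
10 ÷ 7 → quotient 1, remainder 3
7 ÷ 3 → quotient 2, remainder 1
3 ÷ 1 → quotient 3, remainder 0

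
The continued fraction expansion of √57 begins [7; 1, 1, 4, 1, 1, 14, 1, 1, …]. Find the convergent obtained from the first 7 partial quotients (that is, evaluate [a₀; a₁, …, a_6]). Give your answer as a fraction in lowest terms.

2197/291

Start with 14.
1 + 1/(14/1) = 1 + 1/14 = 15/14
1 + 1/(15/14) = 1 + 14/15 = 29/15
4 + 1/(29/15) = 4 + 15/29 = 131/29
1 + 1/(131/29) = 1 + 29/131 = 160/131
1 + 1/(160/131) = 1 + 131/160 = 291/160
7 + 1/(291/160) = 7 + 160/291 = 2197/291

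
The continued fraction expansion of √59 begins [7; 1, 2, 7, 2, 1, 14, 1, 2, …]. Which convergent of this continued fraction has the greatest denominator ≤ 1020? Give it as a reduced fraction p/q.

a_0 = 7: 7/1  (≤ bound)
a_1 = 1: 8/1  (≤ bound)
a_2 = 2: 23/3  (≤ bound)
a_3 = 7: 169/22  (≤ bound)
a_4 = 2: 361/47  (≤ bound)
a_5 = 1: 530/69  (≤ bound)
a_6 = 14: 7781/1013  (≤ bound)
a_7 = 1: 8311/1082  (> 1020, stop)

7781/1013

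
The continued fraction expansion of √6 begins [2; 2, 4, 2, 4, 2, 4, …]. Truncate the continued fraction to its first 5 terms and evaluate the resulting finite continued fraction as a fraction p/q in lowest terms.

218/89

Work from the innermost term outward:
Start with 4.
2 + 1/(4/1) = 2 + 1/4 = 9/4
4 + 1/(9/4) = 4 + 4/9 = 40/9
2 + 1/(40/9) = 2 + 9/40 = 89/40
2 + 1/(89/40) = 2 + 40/89 = 218/89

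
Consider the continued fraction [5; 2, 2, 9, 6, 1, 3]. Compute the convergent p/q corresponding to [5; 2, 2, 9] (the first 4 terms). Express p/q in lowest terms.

a_0 = 5: 5/1
a_1 = 2: 11/2
a_2 = 2: 27/5
a_3 = 9: 254/47

254/47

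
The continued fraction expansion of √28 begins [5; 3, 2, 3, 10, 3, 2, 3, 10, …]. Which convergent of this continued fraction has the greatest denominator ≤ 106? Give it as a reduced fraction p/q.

127/24

a_0 = 5: 5/1  (≤ bound)
a_1 = 3: 16/3  (≤ bound)
a_2 = 2: 37/7  (≤ bound)
a_3 = 3: 127/24  (≤ bound)
a_4 = 10: 1307/247  (> 106, stop)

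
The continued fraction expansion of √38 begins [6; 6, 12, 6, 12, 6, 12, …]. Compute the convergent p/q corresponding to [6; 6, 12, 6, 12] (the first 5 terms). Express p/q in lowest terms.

33294/5401

Starting at the tail and folding back:
Start with 12.
6 + 1/(12/1) = 6 + 1/12 = 73/12
12 + 1/(73/12) = 12 + 12/73 = 888/73
6 + 1/(888/73) = 6 + 73/888 = 5401/888
6 + 1/(5401/888) = 6 + 888/5401 = 33294/5401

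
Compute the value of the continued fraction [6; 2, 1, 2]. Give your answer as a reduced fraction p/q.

51/8

Start with 2.
1 + 1/(2/1) = 1 + 1/2 = 3/2
2 + 1/(3/2) = 2 + 2/3 = 8/3
6 + 1/(8/3) = 6 + 3/8 = 51/8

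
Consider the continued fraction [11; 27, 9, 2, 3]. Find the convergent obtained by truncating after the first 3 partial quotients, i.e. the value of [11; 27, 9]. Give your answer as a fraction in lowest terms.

2693/244

a_0 = 11: 11/1
a_1 = 27: 298/27
a_2 = 9: 2693/244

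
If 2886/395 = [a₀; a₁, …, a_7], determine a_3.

2886 ÷ 395 → quotient 7, remainder 121
395 ÷ 121 → quotient 3, remainder 32
121 ÷ 32 → quotient 3, remainder 25
32 ÷ 25 → quotient 1, remainder 7

1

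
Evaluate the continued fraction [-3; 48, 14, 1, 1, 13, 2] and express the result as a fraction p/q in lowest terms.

-116427/39080

Starting at the tail and folding back:
Start with 2.
13 + 1/(2/1) = 13 + 1/2 = 27/2
1 + 1/(27/2) = 1 + 2/27 = 29/27
1 + 1/(29/27) = 1 + 27/29 = 56/29
14 + 1/(56/29) = 14 + 29/56 = 813/56
48 + 1/(813/56) = 48 + 56/813 = 39080/813
-3 + 1/(39080/813) = -3 + 813/39080 = -116427/39080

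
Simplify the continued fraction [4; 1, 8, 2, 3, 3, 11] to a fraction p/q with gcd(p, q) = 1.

12005/2453

a_0 = 4: 4/1
a_1 = 1: 5/1
a_2 = 8: 44/9
a_3 = 2: 93/19
a_4 = 3: 323/66
a_5 = 3: 1062/217
a_6 = 11: 12005/2453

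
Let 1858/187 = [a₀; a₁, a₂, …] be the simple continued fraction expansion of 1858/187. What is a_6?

2

⌊1858/187⌋ = 9, remainder 175
⌊187/175⌋ = 1, remainder 12
⌊175/12⌋ = 14, remainder 7
⌊12/7⌋ = 1, remainder 5
⌊7/5⌋ = 1, remainder 2
⌊5/2⌋ = 2, remainder 1
⌊2/1⌋ = 2, remainder 0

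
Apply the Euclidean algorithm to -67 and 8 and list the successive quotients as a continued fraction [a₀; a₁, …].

-67 ÷ 8 → quotient -9, remainder 5
8 ÷ 5 → quotient 1, remainder 3
5 ÷ 3 → quotient 1, remainder 2
3 ÷ 2 → quotient 1, remainder 1
2 ÷ 1 → quotient 2, remainder 0

[-9; 1, 1, 1, 2]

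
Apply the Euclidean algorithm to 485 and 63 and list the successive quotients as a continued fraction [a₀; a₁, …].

⌊485/63⌋ = 7, remainder 44
⌊63/44⌋ = 1, remainder 19
⌊44/19⌋ = 2, remainder 6
⌊19/6⌋ = 3, remainder 1
⌊6/1⌋ = 6, remainder 0

[7; 1, 2, 3, 6]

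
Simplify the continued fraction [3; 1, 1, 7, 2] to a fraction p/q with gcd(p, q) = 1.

Start with 2.
7 + 1/(2/1) = 7 + 1/2 = 15/2
1 + 1/(15/2) = 1 + 2/15 = 17/15
1 + 1/(17/15) = 1 + 15/17 = 32/17
3 + 1/(32/17) = 3 + 17/32 = 113/32

113/32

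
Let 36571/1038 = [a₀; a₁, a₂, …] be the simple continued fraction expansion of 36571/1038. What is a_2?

⌊36571/1038⌋ = 35, remainder 241
⌊1038/241⌋ = 4, remainder 74
⌊241/74⌋ = 3, remainder 19

3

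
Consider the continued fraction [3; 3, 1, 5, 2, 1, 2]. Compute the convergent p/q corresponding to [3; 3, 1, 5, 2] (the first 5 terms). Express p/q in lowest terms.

163/50

a_0 = 3: 3/1
a_1 = 3: 10/3
a_2 = 1: 13/4
a_3 = 5: 75/23
a_4 = 2: 163/50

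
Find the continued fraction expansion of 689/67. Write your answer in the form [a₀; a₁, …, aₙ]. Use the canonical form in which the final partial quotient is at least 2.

⌊689/67⌋ = 10, remainder 19
⌊67/19⌋ = 3, remainder 10
⌊19/10⌋ = 1, remainder 9
⌊10/9⌋ = 1, remainder 1
⌊9/1⌋ = 9, remainder 0

[10; 3, 1, 1, 9]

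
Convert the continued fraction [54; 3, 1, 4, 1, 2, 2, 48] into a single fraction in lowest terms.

Build up convergents one term at a time:
a_0 = 54: 54/1
a_1 = 3: 163/3
a_2 = 1: 217/4
a_3 = 4: 1031/19
a_4 = 1: 1248/23
a_5 = 2: 3527/65
a_6 = 2: 8302/153
a_7 = 48: 402023/7409

402023/7409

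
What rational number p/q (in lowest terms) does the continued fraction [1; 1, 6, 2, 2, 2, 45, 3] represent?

22783/12215

Build up convergents one term at a time:
a_0 = 1: 1/1
a_1 = 1: 2/1
a_2 = 6: 13/7
a_3 = 2: 28/15
a_4 = 2: 69/37
a_5 = 2: 166/89
a_6 = 45: 7539/4042
a_7 = 3: 22783/12215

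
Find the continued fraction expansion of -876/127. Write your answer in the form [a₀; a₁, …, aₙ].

-876 = -7·127 + 13, so a_0 = -7
127 = 9·13 + 10, so a_1 = 9
13 = 1·10 + 3, so a_2 = 1
10 = 3·3 + 1, so a_3 = 3
3 = 3·1 + 0, so a_4 = 3

[-7; 9, 1, 3, 3]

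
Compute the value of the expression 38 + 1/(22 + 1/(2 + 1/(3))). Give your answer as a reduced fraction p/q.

Work from the innermost term outward:
Start with 3.
2 + 1/(3/1) = 2 + 1/3 = 7/3
22 + 1/(7/3) = 22 + 3/7 = 157/7
38 + 1/(157/7) = 38 + 7/157 = 5973/157

5973/157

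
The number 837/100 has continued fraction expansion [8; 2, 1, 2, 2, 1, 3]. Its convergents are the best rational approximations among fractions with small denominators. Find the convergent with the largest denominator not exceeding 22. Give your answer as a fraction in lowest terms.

159/19

List convergents until the denominator exceeds the bound:
a_0 = 8: 8/1  (≤ bound)
a_1 = 2: 17/2  (≤ bound)
a_2 = 1: 25/3  (≤ bound)
a_3 = 2: 67/8  (≤ bound)
a_4 = 2: 159/19  (≤ bound)
a_5 = 1: 226/27  (> 22, stop)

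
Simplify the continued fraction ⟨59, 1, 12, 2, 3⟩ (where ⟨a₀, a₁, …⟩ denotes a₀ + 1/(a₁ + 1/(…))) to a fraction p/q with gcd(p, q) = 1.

Work from the innermost term outward:
Start with 3.
2 + 1/(3/1) = 2 + 1/3 = 7/3
12 + 1/(7/3) = 12 + 3/7 = 87/7
1 + 1/(87/7) = 1 + 7/87 = 94/87
59 + 1/(94/87) = 59 + 87/94 = 5633/94

5633/94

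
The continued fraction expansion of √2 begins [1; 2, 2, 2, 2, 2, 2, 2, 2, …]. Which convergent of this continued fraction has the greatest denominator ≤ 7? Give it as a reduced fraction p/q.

List convergents until the denominator exceeds the bound:
a_0 = 1: 1/1  (≤ bound)
a_1 = 2: 3/2  (≤ bound)
a_2 = 2: 7/5  (≤ bound)
a_3 = 2: 17/12  (> 7, stop)

7/5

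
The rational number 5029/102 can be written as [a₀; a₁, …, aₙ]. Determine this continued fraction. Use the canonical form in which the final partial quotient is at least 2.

[49; 3, 3, 2, 4]

5029 ÷ 102 → quotient 49, remainder 31
102 ÷ 31 → quotient 3, remainder 9
31 ÷ 9 → quotient 3, remainder 4
9 ÷ 4 → quotient 2, remainder 1
4 ÷ 1 → quotient 4, remainder 0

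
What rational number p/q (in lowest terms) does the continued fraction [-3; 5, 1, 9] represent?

-167/59

a_0 = -3: -3/1
a_1 = 5: -14/5
a_2 = 1: -17/6
a_3 = 9: -167/59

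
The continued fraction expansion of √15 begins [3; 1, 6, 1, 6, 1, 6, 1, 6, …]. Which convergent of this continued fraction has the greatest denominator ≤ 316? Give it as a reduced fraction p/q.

244/63

a_0 = 3: 3/1  (≤ bound)
a_1 = 1: 4/1  (≤ bound)
a_2 = 6: 27/7  (≤ bound)
a_3 = 1: 31/8  (≤ bound)
a_4 = 6: 213/55  (≤ bound)
a_5 = 1: 244/63  (≤ bound)
a_6 = 6: 1677/433  (> 316, stop)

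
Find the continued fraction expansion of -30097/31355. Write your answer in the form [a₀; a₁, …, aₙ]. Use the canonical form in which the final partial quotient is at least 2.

[-1; 24, 1, 12, 4, 7, 1, 2]

Run the Euclidean algorithm, recording each quotient:
-30097 ÷ 31355 → quotient -1, remainder 1258
31355 ÷ 1258 → quotient 24, remainder 1163
1258 ÷ 1163 → quotient 1, remainder 95
1163 ÷ 95 → quotient 12, remainder 23
95 ÷ 23 → quotient 4, remainder 3
23 ÷ 3 → quotient 7, remainder 2
3 ÷ 2 → quotient 1, remainder 1
2 ÷ 1 → quotient 2, remainder 0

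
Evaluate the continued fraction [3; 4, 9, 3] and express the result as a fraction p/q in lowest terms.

a_0 = 3: 3/1
a_1 = 4: 13/4
a_2 = 9: 120/37
a_3 = 3: 373/115

373/115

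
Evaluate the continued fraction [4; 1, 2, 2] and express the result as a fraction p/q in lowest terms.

33/7

Use the convergent recurrence hₖ = aₖ·hₖ₋₁ + hₖ₋₂ (and likewise for the denominators kₖ):
a_0 = 4: 4/1
a_1 = 1: 5/1
a_2 = 2: 14/3
a_3 = 2: 33/7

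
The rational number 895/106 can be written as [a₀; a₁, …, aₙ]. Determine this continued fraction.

[8; 2, 3, 1, 11]

Repeatedly divide and take the remainder:
895 ÷ 106 → quotient 8, remainder 47
106 ÷ 47 → quotient 2, remainder 12
47 ÷ 12 → quotient 3, remainder 11
12 ÷ 11 → quotient 1, remainder 1
11 ÷ 1 → quotient 11, remainder 0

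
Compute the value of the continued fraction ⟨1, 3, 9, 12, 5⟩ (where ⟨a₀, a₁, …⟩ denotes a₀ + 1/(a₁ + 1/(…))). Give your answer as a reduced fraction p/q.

Starting at the tail and folding back:
Start with 5.
12 + 1/(5/1) = 12 + 1/5 = 61/5
9 + 1/(61/5) = 9 + 5/61 = 554/61
3 + 1/(554/61) = 3 + 61/554 = 1723/554
1 + 1/(1723/554) = 1 + 554/1723 = 2277/1723

2277/1723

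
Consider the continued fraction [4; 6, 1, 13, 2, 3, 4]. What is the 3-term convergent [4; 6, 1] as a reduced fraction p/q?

Build up convergents one term at a time:
a_0 = 4: 4/1
a_1 = 6: 25/6
a_2 = 1: 29/7

29/7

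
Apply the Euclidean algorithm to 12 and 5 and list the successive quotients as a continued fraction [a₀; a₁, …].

[2; 2, 2]

⌊12/5⌋ = 2, remainder 2
⌊5/2⌋ = 2, remainder 1
⌊2/1⌋ = 2, remainder 0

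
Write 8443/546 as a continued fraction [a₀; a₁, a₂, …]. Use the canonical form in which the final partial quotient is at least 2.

[15; 2, 6, 3, 13]

Apply division with remainder until the remainder is 0:
⌊8443/546⌋ = 15, remainder 253
⌊546/253⌋ = 2, remainder 40
⌊253/40⌋ = 6, remainder 13
⌊40/13⌋ = 3, remainder 1
⌊13/1⌋ = 13, remainder 0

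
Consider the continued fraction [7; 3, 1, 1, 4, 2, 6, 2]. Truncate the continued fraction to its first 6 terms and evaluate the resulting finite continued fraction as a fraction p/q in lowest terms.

517/71

Build up convergents one term at a time:
a_0 = 7: 7/1
a_1 = 3: 22/3
a_2 = 1: 29/4
a_3 = 1: 51/7
a_4 = 4: 233/32
a_5 = 2: 517/71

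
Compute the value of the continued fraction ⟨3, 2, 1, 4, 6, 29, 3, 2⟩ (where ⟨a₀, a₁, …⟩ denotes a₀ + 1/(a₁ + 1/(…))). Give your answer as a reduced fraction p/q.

a_0 = 3: 3/1
a_1 = 2: 7/2
a_2 = 1: 10/3
a_3 = 4: 47/14
a_4 = 6: 292/87
a_5 = 29: 8515/2537
a_6 = 3: 25837/7698
a_7 = 2: 60189/17933

60189/17933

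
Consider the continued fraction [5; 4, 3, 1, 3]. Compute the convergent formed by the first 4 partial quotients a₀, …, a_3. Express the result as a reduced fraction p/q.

89/17

Start with 1.
3 + 1/(1/1) = 3 + 1/1 = 4/1
4 + 1/(4/1) = 4 + 1/4 = 17/4
5 + 1/(17/4) = 5 + 4/17 = 89/17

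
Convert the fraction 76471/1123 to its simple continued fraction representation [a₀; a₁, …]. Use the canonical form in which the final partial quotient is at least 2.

[68; 10, 2, 53]

76471 ÷ 1123 → quotient 68, remainder 107
1123 ÷ 107 → quotient 10, remainder 53
107 ÷ 53 → quotient 2, remainder 1
53 ÷ 1 → quotient 53, remainder 0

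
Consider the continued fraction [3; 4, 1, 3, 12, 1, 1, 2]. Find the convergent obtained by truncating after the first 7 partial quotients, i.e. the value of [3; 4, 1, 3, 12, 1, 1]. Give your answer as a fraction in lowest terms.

Compute successive convergents:
a_0 = 3: 3/1
a_1 = 4: 13/4
a_2 = 1: 16/5
a_3 = 3: 61/19
a_4 = 12: 748/233
a_5 = 1: 809/252
a_6 = 1: 1557/485

1557/485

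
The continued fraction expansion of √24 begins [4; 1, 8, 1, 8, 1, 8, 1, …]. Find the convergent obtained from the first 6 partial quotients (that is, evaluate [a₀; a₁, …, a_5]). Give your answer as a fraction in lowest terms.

Start with 1.
8 + 1/(1/1) = 8 + 1/1 = 9/1
1 + 1/(9/1) = 1 + 1/9 = 10/9
8 + 1/(10/9) = 8 + 9/10 = 89/10
1 + 1/(89/10) = 1 + 10/89 = 99/89
4 + 1/(99/89) = 4 + 89/99 = 485/99

485/99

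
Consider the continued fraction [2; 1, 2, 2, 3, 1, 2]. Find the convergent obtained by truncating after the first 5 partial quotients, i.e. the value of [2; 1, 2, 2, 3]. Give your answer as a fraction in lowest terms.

65/24

Start with 3.
2 + 1/(3/1) = 2 + 1/3 = 7/3
2 + 1/(7/3) = 2 + 3/7 = 17/7
1 + 1/(17/7) = 1 + 7/17 = 24/17
2 + 1/(24/17) = 2 + 17/24 = 65/24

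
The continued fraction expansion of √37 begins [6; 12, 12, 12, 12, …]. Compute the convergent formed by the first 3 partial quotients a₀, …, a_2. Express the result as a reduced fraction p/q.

Work from the innermost term outward:
Start with 12.
12 + 1/(12/1) = 12 + 1/12 = 145/12
6 + 1/(145/12) = 6 + 12/145 = 882/145

882/145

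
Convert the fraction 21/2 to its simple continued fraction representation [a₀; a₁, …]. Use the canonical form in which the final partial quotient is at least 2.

Repeatedly divide and take the remainder:
21 ÷ 2 → quotient 10, remainder 1
2 ÷ 1 → quotient 2, remainder 0

[10; 2]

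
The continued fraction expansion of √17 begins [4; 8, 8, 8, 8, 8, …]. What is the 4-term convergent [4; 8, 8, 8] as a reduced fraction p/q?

2177/528

Compute successive convergents:
a_0 = 4: 4/1
a_1 = 8: 33/8
a_2 = 8: 268/65
a_3 = 8: 2177/528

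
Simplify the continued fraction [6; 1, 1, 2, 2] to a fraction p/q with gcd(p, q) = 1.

Build up convergents one term at a time:
a_0 = 6: 6/1
a_1 = 1: 7/1
a_2 = 1: 13/2
a_3 = 2: 33/5
a_4 = 2: 79/12

79/12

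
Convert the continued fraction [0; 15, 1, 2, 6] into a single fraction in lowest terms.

19/298

a_0 = 0: 0/1
a_1 = 15: 1/15
a_2 = 1: 1/16
a_3 = 2: 3/47
a_4 = 6: 19/298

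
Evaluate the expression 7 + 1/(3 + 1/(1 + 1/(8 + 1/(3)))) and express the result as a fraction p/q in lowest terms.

Use the convergent recurrence hₖ = aₖ·hₖ₋₁ + hₖ₋₂ (and likewise for the denominators kₖ):
a_0 = 7: 7/1
a_1 = 3: 22/3
a_2 = 1: 29/4
a_3 = 8: 254/35
a_4 = 3: 791/109

791/109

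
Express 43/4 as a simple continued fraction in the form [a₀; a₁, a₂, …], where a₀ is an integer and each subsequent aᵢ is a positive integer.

[10; 1, 3]

43 ÷ 4 → quotient 10, remainder 3
4 ÷ 3 → quotient 1, remainder 1
3 ÷ 1 → quotient 3, remainder 0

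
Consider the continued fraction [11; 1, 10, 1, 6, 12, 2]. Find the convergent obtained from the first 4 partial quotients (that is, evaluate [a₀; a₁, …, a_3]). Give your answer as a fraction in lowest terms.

143/12

Start with 1.
10 + 1/(1/1) = 10 + 1/1 = 11/1
1 + 1/(11/1) = 1 + 1/11 = 12/11
11 + 1/(12/11) = 11 + 11/12 = 143/12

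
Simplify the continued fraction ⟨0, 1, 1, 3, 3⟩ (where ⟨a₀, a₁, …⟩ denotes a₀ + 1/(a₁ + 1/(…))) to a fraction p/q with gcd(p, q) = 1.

13/23

Work from the innermost term outward:
Start with 3.
3 + 1/(3/1) = 3 + 1/3 = 10/3
1 + 1/(10/3) = 1 + 3/10 = 13/10
1 + 1/(13/10) = 1 + 10/13 = 23/13
0 + 1/(23/13) = 0 + 13/23 = 13/23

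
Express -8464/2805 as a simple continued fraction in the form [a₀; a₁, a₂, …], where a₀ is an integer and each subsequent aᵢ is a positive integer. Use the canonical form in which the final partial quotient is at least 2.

Run the Euclidean algorithm, recording each quotient:
-8464 = -4·2805 + 2756, so a_0 = -4
2805 = 1·2756 + 49, so a_1 = 1
2756 = 56·49 + 12, so a_2 = 56
49 = 4·12 + 1, so a_3 = 4
12 = 12·1 + 0, so a_4 = 12

[-4; 1, 56, 4, 12]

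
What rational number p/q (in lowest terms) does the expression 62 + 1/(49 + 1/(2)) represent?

Start with 2.
49 + 1/(2/1) = 49 + 1/2 = 99/2
62 + 1/(99/2) = 62 + 2/99 = 6140/99

6140/99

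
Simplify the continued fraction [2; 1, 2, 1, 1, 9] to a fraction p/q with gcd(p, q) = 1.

Work from the innermost term outward:
Start with 9.
1 + 1/(9/1) = 1 + 1/9 = 10/9
1 + 1/(10/9) = 1 + 9/10 = 19/10
2 + 1/(19/10) = 2 + 10/19 = 48/19
1 + 1/(48/19) = 1 + 19/48 = 67/48
2 + 1/(67/48) = 2 + 48/67 = 182/67

182/67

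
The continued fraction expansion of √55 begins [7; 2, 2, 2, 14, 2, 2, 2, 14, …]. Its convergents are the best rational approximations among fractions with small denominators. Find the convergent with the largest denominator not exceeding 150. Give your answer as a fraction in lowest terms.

List convergents until the denominator exceeds the bound:
a_0 = 7: 7/1  (≤ bound)
a_1 = 2: 15/2  (≤ bound)
a_2 = 2: 37/5  (≤ bound)
a_3 = 2: 89/12  (≤ bound)
a_4 = 14: 1283/173  (> 150, stop)

89/12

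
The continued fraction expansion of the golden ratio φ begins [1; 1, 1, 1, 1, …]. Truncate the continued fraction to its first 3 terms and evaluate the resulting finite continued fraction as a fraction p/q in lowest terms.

a_0 = 1: 1/1
a_1 = 1: 2/1
a_2 = 1: 3/2

3/2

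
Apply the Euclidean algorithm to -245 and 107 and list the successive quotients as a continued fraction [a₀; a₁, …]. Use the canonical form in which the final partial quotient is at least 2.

[-3; 1, 2, 2, 4, 1, 2]

Run the Euclidean algorithm, recording each quotient:
-245 ÷ 107 → quotient -3, remainder 76
107 ÷ 76 → quotient 1, remainder 31
76 ÷ 31 → quotient 2, remainder 14
31 ÷ 14 → quotient 2, remainder 3
14 ÷ 3 → quotient 4, remainder 2
3 ÷ 2 → quotient 1, remainder 1
2 ÷ 1 → quotient 2, remainder 0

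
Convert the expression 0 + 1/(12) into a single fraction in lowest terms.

Start with 12.
0 + 1/(12/1) = 0 + 1/12 = 1/12

1/12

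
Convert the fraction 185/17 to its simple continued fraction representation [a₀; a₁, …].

Repeatedly divide and take the remainder:
185 = 10·17 + 15, so a_0 = 10
17 = 1·15 + 2, so a_1 = 1
15 = 7·2 + 1, so a_2 = 7
2 = 2·1 + 0, so a_3 = 2

[10; 1, 7, 2]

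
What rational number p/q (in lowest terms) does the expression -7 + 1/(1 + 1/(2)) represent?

-19/3

Start with 2.
1 + 1/(2/1) = 1 + 1/2 = 3/2
-7 + 1/(3/2) = -7 + 2/3 = -19/3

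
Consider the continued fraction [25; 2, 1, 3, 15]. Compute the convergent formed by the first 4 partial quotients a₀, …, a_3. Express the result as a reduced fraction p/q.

a_0 = 25: 25/1
a_1 = 2: 51/2
a_2 = 1: 76/3
a_3 = 3: 279/11

279/11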